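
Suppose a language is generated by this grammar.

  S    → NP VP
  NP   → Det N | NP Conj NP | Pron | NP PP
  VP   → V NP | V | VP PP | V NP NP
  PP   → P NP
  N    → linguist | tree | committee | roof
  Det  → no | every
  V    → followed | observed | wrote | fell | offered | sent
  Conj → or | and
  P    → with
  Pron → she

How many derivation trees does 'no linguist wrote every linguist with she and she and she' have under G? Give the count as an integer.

7

Two of the 7 distinct bracketings:
[S [NP [Det no] [N linguist]] [VP [V wrote] [NP [NP [NP [Det every] [N linguist]] [PP [P with] [NP [Pron she]]]] [Conj and] [NP [NP [Pron she]] [Conj and] [NP [Pron she]]]]]]
[S [NP [Det no] [N linguist]] [VP [V wrote] [NP [NP [NP [NP [Det every] [N linguist]] [PP [P with] [NP [Pron she]]]] [Conj and] [NP [Pron she]]] [Conj and] [NP [Pron she]]]]]
The trees differ in how a recursive rule is bracketed over the same span.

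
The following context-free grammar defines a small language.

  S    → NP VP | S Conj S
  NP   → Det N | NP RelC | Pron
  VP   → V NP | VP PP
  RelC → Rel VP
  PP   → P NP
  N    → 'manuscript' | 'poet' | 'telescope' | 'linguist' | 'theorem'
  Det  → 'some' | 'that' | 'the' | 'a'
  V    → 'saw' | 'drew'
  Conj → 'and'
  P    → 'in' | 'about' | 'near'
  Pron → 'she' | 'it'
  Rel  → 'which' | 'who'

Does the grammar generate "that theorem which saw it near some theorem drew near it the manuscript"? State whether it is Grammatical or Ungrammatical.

Ungrammatical

A V word can never sit immediately before a P word in any string this grammar generates, so the substring 'drew near' rules out a derivation.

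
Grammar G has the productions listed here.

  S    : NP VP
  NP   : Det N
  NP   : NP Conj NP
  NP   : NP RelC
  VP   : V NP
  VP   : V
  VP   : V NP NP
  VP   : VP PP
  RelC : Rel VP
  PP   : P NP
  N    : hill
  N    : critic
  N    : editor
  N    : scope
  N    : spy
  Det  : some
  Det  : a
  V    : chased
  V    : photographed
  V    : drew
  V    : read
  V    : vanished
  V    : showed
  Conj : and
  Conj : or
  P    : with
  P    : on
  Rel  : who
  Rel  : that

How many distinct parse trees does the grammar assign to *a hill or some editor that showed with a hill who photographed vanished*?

Two of the 5 distinct bracketings:
[S [NP [NP [Det a] [N hill]] [Conj or] [NP [NP [Det some] [N editor]] [RelC [Rel that] [VP [VP [V showed]] [PP [P with] [NP [NP [Det a] [N hill]] [RelC [Rel who] [VP [V photographed]]]]]]]]] [VP [V vanished]]]
[S [NP [NP [Det a] [N hill]] [Conj or] [NP [NP [NP [Det some] [N editor]] [RelC [Rel that] [VP [VP [V showed]] [PP [P with] [NP [Det a] [N hill]]]]]] [RelC [Rel who] [VP [V photographed]]]]] [VP [V vanished]]]
The trees differ in how a recursive rule is bracketed over the same span.

5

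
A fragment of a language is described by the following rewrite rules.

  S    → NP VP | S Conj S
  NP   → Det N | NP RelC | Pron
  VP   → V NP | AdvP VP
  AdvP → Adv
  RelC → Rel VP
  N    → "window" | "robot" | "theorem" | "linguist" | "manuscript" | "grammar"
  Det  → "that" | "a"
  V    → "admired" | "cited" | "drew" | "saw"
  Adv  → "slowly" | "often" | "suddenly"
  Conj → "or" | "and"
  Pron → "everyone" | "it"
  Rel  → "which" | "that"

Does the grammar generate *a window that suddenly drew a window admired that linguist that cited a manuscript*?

S
  NP
    NP
      Det: a
      N: window
    RelC
      Rel: that
      VP
        AdvP
          Adv: suddenly
        VP
          V: drew
          NP
            Det: a
            N: window
  VP
    V: admired
    NP
      NP
        Det: that
        N: linguist
      RelC
        Rel: that
        VP
          V: cited
          NP
            Det: a
            N: manuscript
The bracketing above is licensed at every node by one of the given productions, with S at the root.

Grammatical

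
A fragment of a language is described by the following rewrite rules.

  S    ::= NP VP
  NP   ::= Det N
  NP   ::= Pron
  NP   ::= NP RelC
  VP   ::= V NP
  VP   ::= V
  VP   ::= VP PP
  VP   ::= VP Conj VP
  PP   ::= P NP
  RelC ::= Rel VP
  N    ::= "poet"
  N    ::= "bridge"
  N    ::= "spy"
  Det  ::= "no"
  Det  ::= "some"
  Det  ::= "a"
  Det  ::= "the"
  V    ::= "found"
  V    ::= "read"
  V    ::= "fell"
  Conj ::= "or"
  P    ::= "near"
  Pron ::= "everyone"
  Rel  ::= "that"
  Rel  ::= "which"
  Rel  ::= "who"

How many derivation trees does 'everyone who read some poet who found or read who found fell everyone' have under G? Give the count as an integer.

Two of the 4 distinct bracketings:
[S [NP [NP [Pron everyone]] [RelC [Rel who] [VP [V read] [NP [NP [NP [Det some] [N poet]] [RelC [Rel who] [VP [VP [V found]] [Conj or] [VP [V read]]]]] [RelC [Rel who] [VP [V found]]]]]]] [VP [V fell] [NP [Pron everyone]]]]
[S [NP [NP [NP [Pron everyone]] [RelC [Rel who] [VP [V read] [NP [NP [Det some] [N poet]] [RelC [Rel who] [VP [VP [V found]] [Conj or] [VP [V read]]]]]]]] [RelC [Rel who] [VP [V found]]]] [VP [V fell] [NP [Pron everyone]]]]
The trees differ in how a recursive rule is bracketed over the same span.

4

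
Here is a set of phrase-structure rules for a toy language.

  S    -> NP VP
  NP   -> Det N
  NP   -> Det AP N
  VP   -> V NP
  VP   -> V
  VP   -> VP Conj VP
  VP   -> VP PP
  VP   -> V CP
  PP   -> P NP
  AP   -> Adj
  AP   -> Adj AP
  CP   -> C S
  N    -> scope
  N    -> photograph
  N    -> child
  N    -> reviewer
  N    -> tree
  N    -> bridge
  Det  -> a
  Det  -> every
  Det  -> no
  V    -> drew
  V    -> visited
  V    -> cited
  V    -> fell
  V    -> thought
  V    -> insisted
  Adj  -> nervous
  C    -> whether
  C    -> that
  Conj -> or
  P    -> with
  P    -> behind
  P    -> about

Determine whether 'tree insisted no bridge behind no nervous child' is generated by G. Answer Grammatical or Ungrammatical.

Ungrammatical

For S → NP VP, no prefix of the string parses as an NP.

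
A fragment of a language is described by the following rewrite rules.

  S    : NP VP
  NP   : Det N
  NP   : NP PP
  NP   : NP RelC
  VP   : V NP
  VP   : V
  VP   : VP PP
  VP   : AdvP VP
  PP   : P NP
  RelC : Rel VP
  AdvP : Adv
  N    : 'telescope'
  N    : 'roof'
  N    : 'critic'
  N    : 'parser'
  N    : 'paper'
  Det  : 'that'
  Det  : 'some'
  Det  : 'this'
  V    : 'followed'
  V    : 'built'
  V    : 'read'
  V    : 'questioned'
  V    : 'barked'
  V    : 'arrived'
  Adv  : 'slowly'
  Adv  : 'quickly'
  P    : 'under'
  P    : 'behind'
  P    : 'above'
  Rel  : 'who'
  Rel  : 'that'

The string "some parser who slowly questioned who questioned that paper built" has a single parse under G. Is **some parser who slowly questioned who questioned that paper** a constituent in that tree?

Yes

[S [NP [NP [NP [Det some] [N parser]] [RelC [Rel who] [VP [AdvP [Adv slowly]] [VP [V questioned]]]]] [RelC [Rel who] [VP [V questioned] [NP [Det that] [N paper]]]]] [VP [V built]]]
The words 'some parser who slowly questioned who questioned that paper' are exhaustively dominated by a single NP node (built by NP → NP RelC), so they form a constituent.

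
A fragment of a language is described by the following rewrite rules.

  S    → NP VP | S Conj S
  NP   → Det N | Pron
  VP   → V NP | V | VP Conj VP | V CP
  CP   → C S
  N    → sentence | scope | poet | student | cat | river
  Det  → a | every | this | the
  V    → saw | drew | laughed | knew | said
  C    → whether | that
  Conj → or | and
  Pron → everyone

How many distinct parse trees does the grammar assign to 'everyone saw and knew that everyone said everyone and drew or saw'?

9

Two of the 9 distinct bracketings:
[S [NP [Pron everyone]] [VP [VP [V saw]] [Conj and] [VP [VP [V knew] [CP [C that] [S [NP [Pron everyone]] [VP [V said] [NP [Pron everyone]]]]]] [Conj and] [VP [VP [V drew]] [Conj or] [VP [V saw]]]]]]
[S [NP [Pron everyone]] [VP [VP [V saw]] [Conj and] [VP [VP [VP [V knew] [CP [C that] [S [NP [Pron everyone]] [VP [V said] [NP [Pron everyone]]]]]] [Conj and] [VP [V drew]]] [Conj or] [VP [V saw]]]]]
The trees differ in how a recursive rule is bracketed over the same span.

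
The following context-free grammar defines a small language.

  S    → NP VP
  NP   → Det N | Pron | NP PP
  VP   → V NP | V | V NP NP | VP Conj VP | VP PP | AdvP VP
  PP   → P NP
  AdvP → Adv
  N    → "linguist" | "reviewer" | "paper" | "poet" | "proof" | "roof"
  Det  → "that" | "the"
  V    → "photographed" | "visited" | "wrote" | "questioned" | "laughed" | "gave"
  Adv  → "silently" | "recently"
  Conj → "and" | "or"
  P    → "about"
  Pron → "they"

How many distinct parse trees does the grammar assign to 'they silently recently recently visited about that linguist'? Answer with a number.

Two of the 4 distinct bracketings:
[S [NP [Pron they]] [VP [VP [AdvP [Adv silently]] [VP [AdvP [Adv recently]] [VP [AdvP [Adv recently]] [VP [V visited]]]]] [PP [P about] [NP [Det that] [N linguist]]]]]
[S [NP [Pron they]] [VP [AdvP [Adv silently]] [VP [VP [AdvP [Adv recently]] [VP [AdvP [Adv recently]] [VP [V visited]]]] [PP [P about] [NP [Det that] [N linguist]]]]]]
The trees differ in how a recursive rule is bracketed over the same span.

4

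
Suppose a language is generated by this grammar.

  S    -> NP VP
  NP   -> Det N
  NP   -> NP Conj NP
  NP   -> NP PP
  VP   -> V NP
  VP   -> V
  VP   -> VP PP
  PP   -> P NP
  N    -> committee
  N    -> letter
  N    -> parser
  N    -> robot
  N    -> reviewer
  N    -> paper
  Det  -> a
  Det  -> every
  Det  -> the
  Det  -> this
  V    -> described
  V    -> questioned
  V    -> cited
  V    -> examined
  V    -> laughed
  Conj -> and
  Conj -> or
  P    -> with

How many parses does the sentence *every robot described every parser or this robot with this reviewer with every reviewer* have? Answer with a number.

Two of the 9 distinct bracketings:
[S [NP [Det every] [N robot]] [VP [V described] [NP [NP [Det every] [N parser]] [Conj or] [NP [NP [Det this] [N robot]] [PP [P with] [NP [NP [Det this] [N reviewer]] [PP [P with] [NP [Det every] [N reviewer]]]]]]]]]
[S [NP [Det every] [N robot]] [VP [V described] [NP [NP [Det every] [N parser]] [Conj or] [NP [NP [NP [Det this] [N robot]] [PP [P with] [NP [Det this] [N reviewer]]]] [PP [P with] [NP [Det every] [N reviewer]]]]]]]
The trees differ in how a recursive rule is bracketed over the same span.

9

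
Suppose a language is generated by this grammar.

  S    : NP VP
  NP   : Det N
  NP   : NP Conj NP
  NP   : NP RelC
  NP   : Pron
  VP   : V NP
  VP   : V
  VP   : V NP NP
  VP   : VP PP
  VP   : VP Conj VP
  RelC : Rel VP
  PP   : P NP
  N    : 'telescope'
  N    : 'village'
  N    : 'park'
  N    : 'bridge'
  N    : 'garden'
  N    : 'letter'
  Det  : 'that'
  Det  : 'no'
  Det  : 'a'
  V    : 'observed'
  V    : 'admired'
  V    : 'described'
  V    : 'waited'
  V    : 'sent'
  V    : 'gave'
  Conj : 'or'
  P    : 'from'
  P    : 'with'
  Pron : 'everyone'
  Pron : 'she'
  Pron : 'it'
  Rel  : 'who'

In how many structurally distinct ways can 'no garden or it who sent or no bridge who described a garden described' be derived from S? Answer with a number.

Two of the 7 distinct bracketings:
[S [NP [NP [Det no] [N garden]] [Conj or] [NP [NP [NP [Pron it]] [RelC [Rel who] [VP [V sent]]]] [Conj or] [NP [NP [Det no] [N bridge]] [RelC [Rel who] [VP [V described] [NP [Det a] [N garden]]]]]]] [VP [V described]]]
[S [NP [NP [Det no] [N garden]] [Conj or] [NP [NP [NP [NP [Pron it]] [RelC [Rel who] [VP [V sent]]]] [Conj or] [NP [Det no] [N bridge]]] [RelC [Rel who] [VP [V described] [NP [Det a] [N garden]]]]]] [VP [V described]]]
The trees differ in how a recursive rule is bracketed over the same span.

7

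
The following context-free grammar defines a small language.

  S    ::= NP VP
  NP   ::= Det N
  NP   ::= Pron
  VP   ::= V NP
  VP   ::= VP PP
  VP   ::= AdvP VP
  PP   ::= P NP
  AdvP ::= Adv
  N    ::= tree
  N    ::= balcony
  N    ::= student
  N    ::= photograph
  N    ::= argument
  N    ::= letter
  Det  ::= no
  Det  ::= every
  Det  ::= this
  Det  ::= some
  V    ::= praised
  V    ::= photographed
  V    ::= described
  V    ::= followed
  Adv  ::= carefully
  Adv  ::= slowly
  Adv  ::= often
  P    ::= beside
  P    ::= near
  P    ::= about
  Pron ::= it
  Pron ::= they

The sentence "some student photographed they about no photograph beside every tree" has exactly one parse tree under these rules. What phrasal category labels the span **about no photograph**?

PP

[S [NP [Det some] [N student]] [VP [VP [VP [V photographed] [NP [Pron they]]] [PP [P about] [NP [Det no] [N photograph]]]] [PP [P beside] [NP [Det every] [N tree]]]]]
The span 'about no photograph' is the PP node built by PP → P NP.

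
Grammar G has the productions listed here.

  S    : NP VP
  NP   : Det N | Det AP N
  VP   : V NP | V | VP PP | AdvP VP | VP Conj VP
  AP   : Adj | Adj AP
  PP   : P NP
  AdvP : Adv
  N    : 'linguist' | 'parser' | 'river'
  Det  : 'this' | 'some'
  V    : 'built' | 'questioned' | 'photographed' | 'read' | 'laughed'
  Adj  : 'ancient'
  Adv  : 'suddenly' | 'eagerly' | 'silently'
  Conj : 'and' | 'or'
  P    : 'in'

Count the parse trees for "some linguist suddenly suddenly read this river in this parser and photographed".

Two of the 6 distinct bracketings:
[S [NP [Det some] [N linguist]] [VP [AdvP [Adv suddenly]] [VP [AdvP [Adv suddenly]] [VP [VP [VP [V read] [NP [Det this] [N river]]] [PP [P in] [NP [Det this] [N parser]]]] [Conj and] [VP [V photographed]]]]]]
[S [NP [Det some] [N linguist]] [VP [AdvP [Adv suddenly]] [VP [VP [VP [AdvP [Adv suddenly]] [VP [V read] [NP [Det this] [N river]]]] [PP [P in] [NP [Det this] [N parser]]]] [Conj and] [VP [V photographed]]]]]
The trees differ in how a recursive rule is bracketed over the same span.

6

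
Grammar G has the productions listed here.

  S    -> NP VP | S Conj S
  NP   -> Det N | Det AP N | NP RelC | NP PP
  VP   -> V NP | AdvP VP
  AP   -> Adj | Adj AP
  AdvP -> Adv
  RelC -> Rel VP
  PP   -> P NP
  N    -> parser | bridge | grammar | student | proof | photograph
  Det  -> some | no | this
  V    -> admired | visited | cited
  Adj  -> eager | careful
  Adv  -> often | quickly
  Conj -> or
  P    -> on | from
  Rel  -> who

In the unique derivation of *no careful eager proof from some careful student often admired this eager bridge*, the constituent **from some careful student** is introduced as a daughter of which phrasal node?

NP

[S [NP [NP [Det no] [AP [Adj careful] [AP [Adj eager]]] [N proof]] [PP [P from] [NP [Det some] [AP [Adj careful]] [N student]]]] [VP [AdvP [Adv often]] [VP [V admired] [NP [Det this] [AP [Adj eager]] [N bridge]]]]]
The span 'from some careful student' is the PP node built by PP → P NP.
Its mother is the NP built by NP → NP PP.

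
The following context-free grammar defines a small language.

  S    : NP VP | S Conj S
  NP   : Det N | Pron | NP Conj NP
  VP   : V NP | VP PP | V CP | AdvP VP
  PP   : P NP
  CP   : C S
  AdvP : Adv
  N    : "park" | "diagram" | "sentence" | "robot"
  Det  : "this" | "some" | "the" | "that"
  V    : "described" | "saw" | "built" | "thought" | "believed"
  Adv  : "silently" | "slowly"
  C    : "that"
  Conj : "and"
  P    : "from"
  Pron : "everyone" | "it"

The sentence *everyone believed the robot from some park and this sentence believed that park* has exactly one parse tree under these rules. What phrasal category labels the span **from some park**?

S
  S
    NP
      Pron: everyone
    VP
      VP
        V: believed
        NP
          Det: the
          N: robot
      PP
        P: from
        NP
          Det: some
          N: park
  Conj: and
  S
    NP
      Det: this
      N: sentence
    VP
      V: believed
      NP
        Det: that
        N: park
The span 'from some park' is the PP node built by PP → P NP.

PP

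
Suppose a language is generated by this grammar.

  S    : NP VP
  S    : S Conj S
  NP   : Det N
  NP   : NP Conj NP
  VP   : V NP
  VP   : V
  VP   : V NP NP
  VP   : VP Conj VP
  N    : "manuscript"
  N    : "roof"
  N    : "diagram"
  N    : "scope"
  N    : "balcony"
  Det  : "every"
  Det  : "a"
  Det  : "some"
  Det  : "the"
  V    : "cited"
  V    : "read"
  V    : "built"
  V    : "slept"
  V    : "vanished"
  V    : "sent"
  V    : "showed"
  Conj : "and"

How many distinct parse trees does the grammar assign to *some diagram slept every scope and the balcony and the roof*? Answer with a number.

2

The two bracketings:
[S [NP [Det some] [N diagram]] [VP [V slept] [NP [NP [Det every] [N scope]] [Conj and] [NP [NP [Det the] [N balcony]] [Conj and] [NP [Det the] [N roof]]]]]]
[S [NP [Det some] [N diagram]] [VP [V slept] [NP [NP [NP [Det every] [N scope]] [Conj and] [NP [Det the] [N balcony]]] [Conj and] [NP [Det the] [N roof]]]]]
The trees differ in how a recursive rule is bracketed over the same span.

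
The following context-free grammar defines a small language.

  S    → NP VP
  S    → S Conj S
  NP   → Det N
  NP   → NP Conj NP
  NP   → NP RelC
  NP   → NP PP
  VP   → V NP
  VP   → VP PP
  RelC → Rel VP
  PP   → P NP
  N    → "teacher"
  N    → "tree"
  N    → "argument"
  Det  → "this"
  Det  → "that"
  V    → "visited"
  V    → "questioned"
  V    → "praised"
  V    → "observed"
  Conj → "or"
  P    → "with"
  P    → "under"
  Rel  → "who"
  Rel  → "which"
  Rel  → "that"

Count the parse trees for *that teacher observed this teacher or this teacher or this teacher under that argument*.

7

Two of the 7 distinct bracketings:
[S [NP [Det that] [N teacher]] [VP [V observed] [NP [NP [Det this] [N teacher]] [Conj or] [NP [NP [Det this] [N teacher]] [Conj or] [NP [NP [Det this] [N teacher]] [PP [P under] [NP [Det that] [N argument]]]]]]]]
[S [NP [Det that] [N teacher]] [VP [V observed] [NP [NP [Det this] [N teacher]] [Conj or] [NP [NP [NP [Det this] [N teacher]] [Conj or] [NP [Det this] [N teacher]]] [PP [P under] [NP [Det that] [N argument]]]]]]]
The trees differ in how a recursive rule is bracketed over the same span.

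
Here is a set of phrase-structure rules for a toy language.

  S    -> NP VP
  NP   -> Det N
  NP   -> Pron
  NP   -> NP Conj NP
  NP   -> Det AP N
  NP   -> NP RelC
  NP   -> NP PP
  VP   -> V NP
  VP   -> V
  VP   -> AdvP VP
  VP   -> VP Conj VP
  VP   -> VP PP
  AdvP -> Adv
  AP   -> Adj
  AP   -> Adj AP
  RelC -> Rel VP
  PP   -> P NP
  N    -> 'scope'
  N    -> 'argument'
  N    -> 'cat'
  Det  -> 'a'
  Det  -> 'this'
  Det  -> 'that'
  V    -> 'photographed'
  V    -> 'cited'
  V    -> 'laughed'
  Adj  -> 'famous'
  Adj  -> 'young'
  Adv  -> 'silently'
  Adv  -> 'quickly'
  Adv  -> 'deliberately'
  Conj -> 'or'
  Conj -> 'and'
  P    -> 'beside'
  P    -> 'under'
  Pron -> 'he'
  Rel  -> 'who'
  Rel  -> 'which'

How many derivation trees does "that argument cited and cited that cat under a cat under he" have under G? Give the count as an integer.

9

Two of the 9 distinct bracketings:
[S [NP [Det that] [N argument]] [VP [VP [V cited]] [Conj and] [VP [V cited] [NP [NP [Det that] [N cat]] [PP [P under] [NP [NP [Det a] [N cat]] [PP [P under] [NP [Pron he]]]]]]]]]
[S [NP [Det that] [N argument]] [VP [VP [V cited]] [Conj and] [VP [V cited] [NP [NP [NP [Det that] [N cat]] [PP [P under] [NP [Det a] [N cat]]]] [PP [P under] [NP [Pron he]]]]]]]
The trees differ in how a recursive rule is bracketed over the same span.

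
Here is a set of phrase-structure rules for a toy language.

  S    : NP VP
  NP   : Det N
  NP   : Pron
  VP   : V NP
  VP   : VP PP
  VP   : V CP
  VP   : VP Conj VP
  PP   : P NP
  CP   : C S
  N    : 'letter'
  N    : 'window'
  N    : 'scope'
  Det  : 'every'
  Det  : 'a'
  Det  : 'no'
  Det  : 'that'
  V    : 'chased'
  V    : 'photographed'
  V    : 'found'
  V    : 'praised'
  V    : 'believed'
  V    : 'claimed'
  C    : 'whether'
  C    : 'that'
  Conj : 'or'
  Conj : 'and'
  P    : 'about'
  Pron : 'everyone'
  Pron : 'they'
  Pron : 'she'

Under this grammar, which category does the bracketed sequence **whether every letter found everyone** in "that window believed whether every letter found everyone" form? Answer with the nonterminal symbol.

S
  NP
    Det: that
    N: window
  VP
    V: believed
    CP
      C: whether
      S
        NP
          Det: every
          N: letter
        VP
          V: found
          NP
            Pron: everyone
The span 'whether every letter found everyone' is the CP node built by CP → C S.

CP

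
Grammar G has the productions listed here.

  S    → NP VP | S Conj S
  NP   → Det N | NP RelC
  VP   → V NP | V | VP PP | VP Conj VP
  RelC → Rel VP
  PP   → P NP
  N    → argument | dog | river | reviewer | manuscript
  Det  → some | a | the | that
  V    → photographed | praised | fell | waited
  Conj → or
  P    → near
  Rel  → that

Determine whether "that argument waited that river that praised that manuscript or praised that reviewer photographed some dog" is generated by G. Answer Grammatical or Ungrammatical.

For S → NP VP, the only prefix that parses as NP is 'that argument', but the remainder 'waited that river that praised that manuscript or praised that reviewer photographed some dog' is not a VP under these rules. The alternative S rule S → S Conj S likewise has no satisfying split.

Ungrammatical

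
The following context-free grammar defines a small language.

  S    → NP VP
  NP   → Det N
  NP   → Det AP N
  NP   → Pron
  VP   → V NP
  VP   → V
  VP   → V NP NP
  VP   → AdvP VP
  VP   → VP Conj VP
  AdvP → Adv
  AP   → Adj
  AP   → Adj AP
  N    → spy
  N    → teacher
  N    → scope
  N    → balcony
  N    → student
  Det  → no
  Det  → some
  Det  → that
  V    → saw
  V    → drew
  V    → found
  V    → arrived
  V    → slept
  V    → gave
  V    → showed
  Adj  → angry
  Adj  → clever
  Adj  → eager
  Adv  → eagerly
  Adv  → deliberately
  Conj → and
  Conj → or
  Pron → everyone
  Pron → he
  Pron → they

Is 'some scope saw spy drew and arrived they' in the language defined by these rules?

Ungrammatical

A V word can never sit immediately before an N word in any string this grammar generates, so the substring 'saw spy' rules out a derivation.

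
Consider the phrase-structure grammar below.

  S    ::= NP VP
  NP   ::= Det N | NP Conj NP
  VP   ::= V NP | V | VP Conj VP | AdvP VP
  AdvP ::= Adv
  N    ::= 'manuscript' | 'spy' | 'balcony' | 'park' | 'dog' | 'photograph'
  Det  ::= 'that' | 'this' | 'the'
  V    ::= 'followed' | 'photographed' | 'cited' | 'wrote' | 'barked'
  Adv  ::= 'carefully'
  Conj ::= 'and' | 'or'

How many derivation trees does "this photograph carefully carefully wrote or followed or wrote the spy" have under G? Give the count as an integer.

9

Two of the 9 distinct bracketings:
[S [NP [Det this] [N photograph]] [VP [VP [AdvP [Adv carefully]] [VP [AdvP [Adv carefully]] [VP [V wrote]]]] [Conj or] [VP [VP [V followed]] [Conj or] [VP [V wrote] [NP [Det the] [N spy]]]]]]
[S [NP [Det this] [N photograph]] [VP [VP [VP [AdvP [Adv carefully]] [VP [AdvP [Adv carefully]] [VP [V wrote]]]] [Conj or] [VP [V followed]]] [Conj or] [VP [V wrote] [NP [Det the] [N spy]]]]]
The trees differ in how a recursive rule is bracketed over the same span.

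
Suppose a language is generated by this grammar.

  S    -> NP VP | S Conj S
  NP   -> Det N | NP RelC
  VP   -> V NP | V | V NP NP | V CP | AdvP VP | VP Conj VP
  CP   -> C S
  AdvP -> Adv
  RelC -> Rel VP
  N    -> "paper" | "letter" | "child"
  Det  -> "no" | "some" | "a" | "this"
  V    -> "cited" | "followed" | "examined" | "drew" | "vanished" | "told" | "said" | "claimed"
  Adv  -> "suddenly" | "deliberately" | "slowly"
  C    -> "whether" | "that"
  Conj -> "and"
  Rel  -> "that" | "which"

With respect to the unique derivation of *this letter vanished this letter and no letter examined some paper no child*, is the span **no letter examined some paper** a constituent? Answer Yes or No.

[S [S [NP [Det this] [N letter]] [VP [V vanished] [NP [Det this] [N letter]]]] [Conj and] [S [NP [Det no] [N letter]] [VP [V examined] [NP [Det some] [N paper]] [NP [Det no] [N child]]]]]
The smallest constituent containing 'no letter examined some paper' is the S spanning 'no letter examined some paper no child'; no single node in the tree dominates exactly the given words.

No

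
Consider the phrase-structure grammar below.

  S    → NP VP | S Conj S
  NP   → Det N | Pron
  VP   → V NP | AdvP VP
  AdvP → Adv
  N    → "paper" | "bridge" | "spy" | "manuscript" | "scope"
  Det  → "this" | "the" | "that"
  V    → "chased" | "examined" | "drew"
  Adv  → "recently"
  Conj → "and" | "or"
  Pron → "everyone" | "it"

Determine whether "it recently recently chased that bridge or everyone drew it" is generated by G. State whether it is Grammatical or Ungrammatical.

[S [S [NP [Pron it]] [VP [AdvP [Adv recently]] [VP [AdvP [Adv recently]] [VP [V chased] [NP [Det that] [N bridge]]]]]] [Conj or] [S [NP [Pron everyone]] [VP [V drew] [NP [Pron it]]]]]
Each bracket corresponds to one application of a listed rule, so the string is derivable from S.

Grammatical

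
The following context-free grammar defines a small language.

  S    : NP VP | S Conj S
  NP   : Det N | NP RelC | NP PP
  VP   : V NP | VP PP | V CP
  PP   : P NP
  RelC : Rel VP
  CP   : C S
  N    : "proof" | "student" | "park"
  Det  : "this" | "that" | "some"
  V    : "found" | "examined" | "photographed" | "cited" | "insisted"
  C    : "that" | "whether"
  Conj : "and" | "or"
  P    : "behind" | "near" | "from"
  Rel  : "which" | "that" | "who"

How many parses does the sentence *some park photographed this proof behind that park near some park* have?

Two of the 5 distinct bracketings:
[S [NP [Det some] [N park]] [VP [V photographed] [NP [NP [Det this] [N proof]] [PP [P behind] [NP [NP [Det that] [N park]] [PP [P near] [NP [Det some] [N park]]]]]]]]
[S [NP [Det some] [N park]] [VP [V photographed] [NP [NP [NP [Det this] [N proof]] [PP [P behind] [NP [Det that] [N park]]]] [PP [P near] [NP [Det some] [N park]]]]]]
The trees differ in how a recursive rule is bracketed over the same span.

5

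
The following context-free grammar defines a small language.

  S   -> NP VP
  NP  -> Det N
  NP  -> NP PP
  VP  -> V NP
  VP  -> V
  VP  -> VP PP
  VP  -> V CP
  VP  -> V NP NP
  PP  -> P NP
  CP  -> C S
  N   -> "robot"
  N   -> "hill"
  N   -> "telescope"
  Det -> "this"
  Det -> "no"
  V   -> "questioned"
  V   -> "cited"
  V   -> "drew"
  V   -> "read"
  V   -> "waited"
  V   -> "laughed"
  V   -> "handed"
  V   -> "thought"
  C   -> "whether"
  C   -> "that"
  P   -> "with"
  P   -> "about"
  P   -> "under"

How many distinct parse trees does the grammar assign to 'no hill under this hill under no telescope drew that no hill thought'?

The two bracketings:
[S [NP [NP [Det no] [N hill]] [PP [P under] [NP [NP [Det this] [N hill]] [PP [P under] [NP [Det no] [N telescope]]]]]] [VP [V drew] [CP [C that] [S [NP [Det no] [N hill]] [VP [V thought]]]]]]
[S [NP [NP [NP [Det no] [N hill]] [PP [P under] [NP [Det this] [N hill]]]] [PP [P under] [NP [Det no] [N telescope]]]] [VP [V drew] [CP [C that] [S [NP [Det no] [N hill]] [VP [V thought]]]]]]
The trees differ in how a recursive rule is bracketed over the same span.

2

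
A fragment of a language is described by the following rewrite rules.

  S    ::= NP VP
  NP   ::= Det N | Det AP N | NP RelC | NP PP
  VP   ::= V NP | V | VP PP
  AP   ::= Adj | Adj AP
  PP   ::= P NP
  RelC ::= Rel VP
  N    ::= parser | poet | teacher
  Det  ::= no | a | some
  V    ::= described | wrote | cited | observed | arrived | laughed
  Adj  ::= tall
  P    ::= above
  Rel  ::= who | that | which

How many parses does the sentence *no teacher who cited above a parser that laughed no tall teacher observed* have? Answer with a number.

4

Two of the 4 distinct bracketings:
[S [NP [NP [Det no] [N teacher]] [RelC [Rel who] [VP [VP [V cited]] [PP [P above] [NP [NP [Det a] [N parser]] [RelC [Rel that] [VP [V laughed] [NP [Det no] [AP [Adj tall]] [N teacher]]]]]]]]] [VP [V observed]]]
[S [NP [NP [NP [Det no] [N teacher]] [RelC [Rel who] [VP [VP [V cited]] [PP [P above] [NP [Det a] [N parser]]]]]] [RelC [Rel that] [VP [V laughed] [NP [Det no] [AP [Adj tall]] [N teacher]]]]] [VP [V observed]]]
The trees differ in how a recursive rule is bracketed over the same span.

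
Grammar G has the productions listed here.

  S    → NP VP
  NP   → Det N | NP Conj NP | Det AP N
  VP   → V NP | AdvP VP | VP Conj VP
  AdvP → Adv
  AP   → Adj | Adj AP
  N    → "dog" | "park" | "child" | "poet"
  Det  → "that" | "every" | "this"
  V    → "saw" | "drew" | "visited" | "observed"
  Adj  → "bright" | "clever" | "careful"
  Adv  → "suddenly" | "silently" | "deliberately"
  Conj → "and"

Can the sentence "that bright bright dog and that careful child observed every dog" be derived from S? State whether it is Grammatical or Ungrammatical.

[S [NP [NP [Det that] [AP [Adj bright] [AP [Adj bright]]] [N dog]] [Conj and] [NP [Det that] [AP [Adj careful]] [N child]]] [VP [V observed] [NP [Det every] [N dog]]]]
Each bracket corresponds to one application of a listed rule, so the string is derivable from S.

Grammatical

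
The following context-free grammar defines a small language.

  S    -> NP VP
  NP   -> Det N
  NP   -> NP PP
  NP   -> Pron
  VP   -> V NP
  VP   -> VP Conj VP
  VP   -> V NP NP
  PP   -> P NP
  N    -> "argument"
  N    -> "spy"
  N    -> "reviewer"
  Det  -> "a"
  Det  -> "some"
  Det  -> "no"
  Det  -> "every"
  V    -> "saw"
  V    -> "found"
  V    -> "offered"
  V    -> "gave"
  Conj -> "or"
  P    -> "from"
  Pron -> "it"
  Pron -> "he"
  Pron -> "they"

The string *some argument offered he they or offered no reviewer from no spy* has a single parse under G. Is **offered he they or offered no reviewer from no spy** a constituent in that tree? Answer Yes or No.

Yes

[S [NP [Det some] [N argument]] [VP [VP [V offered] [NP [Pron he]] [NP [Pron they]]] [Conj or] [VP [V offered] [NP [NP [Det no] [N reviewer]] [PP [P from] [NP [Det no] [N spy]]]]]]]
The words 'offered he they or offered no reviewer from no spy' are exhaustively dominated by a single VP node (built by VP → VP Conj VP), so they form a constituent.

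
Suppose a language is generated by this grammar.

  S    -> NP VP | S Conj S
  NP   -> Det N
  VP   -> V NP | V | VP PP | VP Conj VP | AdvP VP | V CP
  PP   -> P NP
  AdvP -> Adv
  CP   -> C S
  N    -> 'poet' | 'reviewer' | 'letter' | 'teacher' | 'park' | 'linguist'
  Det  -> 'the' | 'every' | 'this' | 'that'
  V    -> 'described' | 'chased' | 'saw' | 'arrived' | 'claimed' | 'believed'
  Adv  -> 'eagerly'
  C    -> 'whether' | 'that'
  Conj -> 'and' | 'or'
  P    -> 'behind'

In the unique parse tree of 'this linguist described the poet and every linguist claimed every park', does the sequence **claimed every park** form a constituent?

Yes

[S [S [NP [Det this] [N linguist]] [VP [V described] [NP [Det the] [N poet]]]] [Conj and] [S [NP [Det every] [N linguist]] [VP [V claimed] [NP [Det every] [N park]]]]]
The words 'claimed every park' are exhaustively dominated by a single VP node (built by VP → V NP), so they form a constituent.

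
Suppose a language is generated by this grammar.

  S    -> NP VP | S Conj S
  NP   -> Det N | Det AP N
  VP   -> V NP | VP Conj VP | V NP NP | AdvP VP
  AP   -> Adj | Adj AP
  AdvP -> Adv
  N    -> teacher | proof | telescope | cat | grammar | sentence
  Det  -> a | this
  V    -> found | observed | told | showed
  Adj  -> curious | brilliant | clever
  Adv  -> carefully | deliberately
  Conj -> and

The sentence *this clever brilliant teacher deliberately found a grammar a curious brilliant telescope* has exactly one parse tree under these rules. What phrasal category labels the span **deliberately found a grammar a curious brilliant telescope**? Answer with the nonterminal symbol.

VP

S
  NP
    Det: this
    AP
      Adj: clever
      AP
        Adj: brilliant
    N: teacher
  VP
    AdvP
      Adv: deliberately
    VP
      V: found
      NP
        Det: a
        N: grammar
      NP
        Det: a
        AP
          Adj: curious
          AP
            Adj: brilliant
        N: telescope
The span 'deliberately found a grammar a curious brilliant telescope' is the VP node built by VP → AdvP VP.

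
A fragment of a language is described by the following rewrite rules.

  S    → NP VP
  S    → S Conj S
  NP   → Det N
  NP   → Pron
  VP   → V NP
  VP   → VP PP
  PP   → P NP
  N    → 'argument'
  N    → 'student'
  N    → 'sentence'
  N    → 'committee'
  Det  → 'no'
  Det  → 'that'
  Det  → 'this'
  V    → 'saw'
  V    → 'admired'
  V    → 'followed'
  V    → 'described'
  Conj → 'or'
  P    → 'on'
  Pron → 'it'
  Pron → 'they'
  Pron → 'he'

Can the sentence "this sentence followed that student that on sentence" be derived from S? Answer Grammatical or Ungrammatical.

Ungrammatical

An N word can never sit immediately before a Det word in any string this grammar generates, so the substring 'student that' rules out a derivation.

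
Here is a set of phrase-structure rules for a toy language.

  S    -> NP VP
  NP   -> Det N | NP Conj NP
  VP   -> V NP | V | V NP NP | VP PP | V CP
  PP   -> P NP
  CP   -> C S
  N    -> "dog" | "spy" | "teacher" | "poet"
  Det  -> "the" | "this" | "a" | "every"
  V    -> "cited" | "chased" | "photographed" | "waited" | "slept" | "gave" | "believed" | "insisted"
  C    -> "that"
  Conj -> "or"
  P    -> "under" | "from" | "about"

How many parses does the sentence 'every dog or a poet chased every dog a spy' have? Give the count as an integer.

[S [NP [NP [Det every] [N dog]] [Conj or] [NP [Det a] [N poet]]] [VP [V chased] [NP [Det every] [N dog]] [NP [Det a] [N spy]]]]
No rule offers an alternative attachment or grouping for any span, so this is the only derivation.

1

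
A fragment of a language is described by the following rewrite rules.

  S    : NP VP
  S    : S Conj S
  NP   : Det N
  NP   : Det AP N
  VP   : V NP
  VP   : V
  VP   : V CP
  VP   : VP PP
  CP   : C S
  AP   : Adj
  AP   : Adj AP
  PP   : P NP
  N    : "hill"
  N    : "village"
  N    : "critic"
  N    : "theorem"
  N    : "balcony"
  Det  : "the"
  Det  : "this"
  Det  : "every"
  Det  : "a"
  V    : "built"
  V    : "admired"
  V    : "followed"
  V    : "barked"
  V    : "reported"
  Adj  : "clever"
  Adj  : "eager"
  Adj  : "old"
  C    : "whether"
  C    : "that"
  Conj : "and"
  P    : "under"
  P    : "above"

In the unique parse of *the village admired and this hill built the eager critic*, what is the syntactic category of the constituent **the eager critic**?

NP

S
  S
    NP
      Det: the
      N: village
    VP
      V: admired
  Conj: and
  S
    NP
      Det: this
      N: hill
    VP
      V: built
      NP
        Det: the
        AP
          Adj: eager
        N: critic
The span 'the eager critic' is the NP node built by NP → Det AP N.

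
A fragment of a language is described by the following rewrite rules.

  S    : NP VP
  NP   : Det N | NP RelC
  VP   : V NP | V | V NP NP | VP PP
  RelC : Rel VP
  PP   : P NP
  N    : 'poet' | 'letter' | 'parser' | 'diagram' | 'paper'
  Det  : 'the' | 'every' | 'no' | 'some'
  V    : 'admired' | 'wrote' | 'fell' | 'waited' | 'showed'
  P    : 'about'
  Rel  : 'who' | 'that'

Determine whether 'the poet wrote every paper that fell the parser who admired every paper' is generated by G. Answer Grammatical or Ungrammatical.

[S [NP [Det the] [N poet]] [VP [V wrote] [NP [NP [Det every] [N paper]] [RelC [Rel that] [VP [V fell] [NP [NP [Det the] [N parser]] [RelC [Rel who] [VP [V admired] [NP [Det every] [N paper]]]]]]]]]]
Every word is introduced by a lexical rule and the phrasal rules combine the resulting categories into a single S.

Grammatical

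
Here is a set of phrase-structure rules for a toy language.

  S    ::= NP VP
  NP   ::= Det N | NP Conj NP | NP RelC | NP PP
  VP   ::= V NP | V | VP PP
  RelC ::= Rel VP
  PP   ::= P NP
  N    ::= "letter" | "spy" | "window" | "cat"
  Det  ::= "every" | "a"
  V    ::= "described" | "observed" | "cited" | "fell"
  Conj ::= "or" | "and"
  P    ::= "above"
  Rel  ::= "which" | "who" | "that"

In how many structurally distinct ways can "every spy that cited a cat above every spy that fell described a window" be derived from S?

Two of the 7 distinct bracketings:
[S [NP [NP [Det every] [N spy]] [RelC [Rel that] [VP [V cited] [NP [NP [NP [Det a] [N cat]] [PP [P above] [NP [Det every] [N spy]]]] [RelC [Rel that] [VP [V fell]]]]]]] [VP [V described] [NP [Det a] [N window]]]]
[S [NP [NP [Det every] [N spy]] [RelC [Rel that] [VP [V cited] [NP [NP [Det a] [N cat]] [PP [P above] [NP [NP [Det every] [N spy]] [RelC [Rel that] [VP [V fell]]]]]]]]] [VP [V described] [NP [Det a] [N window]]]]
The trees differ in how a recursive rule is bracketed over the same span.

7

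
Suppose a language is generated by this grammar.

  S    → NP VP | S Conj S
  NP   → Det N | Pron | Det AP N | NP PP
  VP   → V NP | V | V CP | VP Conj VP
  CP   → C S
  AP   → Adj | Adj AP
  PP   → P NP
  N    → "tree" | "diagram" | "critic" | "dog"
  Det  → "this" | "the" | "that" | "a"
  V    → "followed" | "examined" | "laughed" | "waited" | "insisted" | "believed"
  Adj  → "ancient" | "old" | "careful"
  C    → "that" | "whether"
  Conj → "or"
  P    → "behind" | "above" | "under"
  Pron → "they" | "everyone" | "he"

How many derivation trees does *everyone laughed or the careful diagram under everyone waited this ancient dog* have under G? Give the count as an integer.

[S [S [NP [Pron everyone]] [VP [V laughed]]] [Conj or] [S [NP [NP [Det the] [AP [Adj careful]] [N diagram]] [PP [P under] [NP [Pron everyone]]]] [VP [V waited] [NP [Det this] [AP [Adj ancient]] [N dog]]]]]
No rule offers an alternative attachment or grouping for any span, so this is the only derivation.

1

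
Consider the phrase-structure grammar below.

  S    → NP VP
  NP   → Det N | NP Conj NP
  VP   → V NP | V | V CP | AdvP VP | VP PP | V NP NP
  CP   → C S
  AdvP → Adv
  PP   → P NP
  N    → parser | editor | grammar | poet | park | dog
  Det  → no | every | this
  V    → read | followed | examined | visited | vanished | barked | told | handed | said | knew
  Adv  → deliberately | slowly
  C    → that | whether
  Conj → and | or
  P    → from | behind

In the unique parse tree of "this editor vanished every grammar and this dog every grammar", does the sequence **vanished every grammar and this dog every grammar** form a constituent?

[S [NP [Det this] [N editor]] [VP [V vanished] [NP [NP [Det every] [N grammar]] [Conj and] [NP [Det this] [N dog]]] [NP [Det every] [N grammar]]]]
The words 'vanished every grammar and this dog every grammar' are exhaustively dominated by a single VP node (built by VP → V NP NP), so they form a constituent.

Yes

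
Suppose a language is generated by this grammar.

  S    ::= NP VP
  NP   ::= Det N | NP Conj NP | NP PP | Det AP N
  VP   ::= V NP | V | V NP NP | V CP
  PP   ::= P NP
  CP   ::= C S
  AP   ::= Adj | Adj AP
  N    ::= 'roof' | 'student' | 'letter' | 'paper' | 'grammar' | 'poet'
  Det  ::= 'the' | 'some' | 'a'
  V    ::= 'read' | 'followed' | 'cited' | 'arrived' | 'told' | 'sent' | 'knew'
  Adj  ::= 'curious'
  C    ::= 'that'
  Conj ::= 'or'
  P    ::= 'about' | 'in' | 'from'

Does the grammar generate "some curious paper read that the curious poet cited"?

S
  NP
    Det: some
    AP
      Adj: curious
    N: paper
  VP
    V: read
    CP
      C: that
      S
        NP
          Det: the
          AP
            Adj: curious
          N: poet
        VP
          V: cited
Each bracket corresponds to one application of a listed rule, so the string is derivable from S.

Grammatical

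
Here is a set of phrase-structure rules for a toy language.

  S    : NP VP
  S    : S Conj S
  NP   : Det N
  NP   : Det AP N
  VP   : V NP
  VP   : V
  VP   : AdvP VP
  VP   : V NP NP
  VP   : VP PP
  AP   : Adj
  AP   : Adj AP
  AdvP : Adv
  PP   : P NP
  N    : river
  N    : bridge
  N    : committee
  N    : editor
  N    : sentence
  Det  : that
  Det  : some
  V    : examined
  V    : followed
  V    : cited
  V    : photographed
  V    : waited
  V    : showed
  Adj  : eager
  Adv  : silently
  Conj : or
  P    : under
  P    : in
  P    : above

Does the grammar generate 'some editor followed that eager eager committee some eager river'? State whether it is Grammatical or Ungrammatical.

S
  NP
    Det: some
    N: editor
  VP
    V: followed
    NP
      Det: that
      AP
        Adj: eager
        AP
          Adj: eager
      N: committee
    NP
      Det: some
      AP
        Adj: eager
      N: river
The bracketing above is licensed at every node by one of the given productions, with S at the root.

Grammatical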